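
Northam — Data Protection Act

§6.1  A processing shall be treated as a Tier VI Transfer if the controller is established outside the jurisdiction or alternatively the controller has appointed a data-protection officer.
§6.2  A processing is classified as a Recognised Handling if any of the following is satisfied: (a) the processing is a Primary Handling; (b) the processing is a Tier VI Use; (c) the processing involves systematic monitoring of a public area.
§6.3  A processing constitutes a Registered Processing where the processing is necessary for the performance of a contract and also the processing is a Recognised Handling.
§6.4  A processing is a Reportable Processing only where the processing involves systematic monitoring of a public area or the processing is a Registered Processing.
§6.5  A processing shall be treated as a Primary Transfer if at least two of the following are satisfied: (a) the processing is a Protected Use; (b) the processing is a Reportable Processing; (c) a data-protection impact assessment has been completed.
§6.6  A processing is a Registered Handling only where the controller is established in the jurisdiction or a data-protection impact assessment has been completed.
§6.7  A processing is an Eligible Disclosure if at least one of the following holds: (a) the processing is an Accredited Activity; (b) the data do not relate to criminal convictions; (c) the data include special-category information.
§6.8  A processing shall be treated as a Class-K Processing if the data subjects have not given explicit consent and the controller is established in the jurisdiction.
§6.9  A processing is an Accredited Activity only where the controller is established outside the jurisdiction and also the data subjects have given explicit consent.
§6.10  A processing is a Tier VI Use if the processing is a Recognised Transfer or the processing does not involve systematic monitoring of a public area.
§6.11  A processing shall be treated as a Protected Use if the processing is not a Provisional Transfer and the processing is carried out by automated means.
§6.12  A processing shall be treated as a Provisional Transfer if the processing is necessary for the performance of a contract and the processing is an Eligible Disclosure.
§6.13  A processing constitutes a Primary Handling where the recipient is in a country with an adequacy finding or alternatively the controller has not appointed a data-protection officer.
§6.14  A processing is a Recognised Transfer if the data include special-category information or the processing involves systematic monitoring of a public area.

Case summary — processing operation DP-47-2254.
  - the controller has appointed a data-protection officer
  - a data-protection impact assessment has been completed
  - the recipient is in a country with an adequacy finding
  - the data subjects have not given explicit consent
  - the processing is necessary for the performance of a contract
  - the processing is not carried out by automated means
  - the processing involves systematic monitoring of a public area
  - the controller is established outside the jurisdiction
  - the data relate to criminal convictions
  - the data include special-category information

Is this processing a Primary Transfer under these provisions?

Under §6.9: the controller is established outside the jurisdiction? yes; and the data subjects have given explicit consent? no. So the processing is not an Accredited Activity.
Under §6.7: Accredited Activity (§6.9)? no; or the data do not relate to criminal convictions? no; or the data include special-category information? yes. So the processing is an Eligible Disclosure.
Under §6.12: the processing is necessary for the performance of a contract? yes; and Eligible Disclosure (§6.7)? yes. So the processing is a Provisional Transfer.
Under §6.11: not a Provisional Transfer (§6.12)? no; and the processing is carried out by automated means? no. So the processing is not a Protected Use.
Under §6.13: the recipient is in a country with an adequacy finding? yes; or the controller has not appointed a data-protection officer? no. So the processing is a Primary Handling.
Under §6.14: the data include special-category information? yes; or the processing involves systematic monitoring of a public area? yes. So the processing is a Recognised Transfer.
Under §6.10: Recognised Transfer (§6.14)? yes; or the processing does not involve systematic monitoring of a public area? no. So the processing is a Tier VI Use.
Under §6.2: Primary Handling (§6.13)? yes; or Tier VI Use (§6.10)? yes; or the processing involves systematic monitoring of a public area? yes. So the processing is a Recognised Handling.
Under §6.3: the processing is necessary for the performance of a contract? yes; and Recognised Handling (§6.2)? yes. So the processing is a Registered Processing.
Under §6.4: the processing involves systematic monitoring of a public area? yes; or Registered Processing (§6.3)? yes. So the processing is a Reportable Processing.
Under §6.5: Protected Use (§6.11)? no; Reportable Processing (§6.4)? yes; a data-protection impact assessment has been completed? yes — 2 of 3 hold (need ≥2) → satisfied.

Yes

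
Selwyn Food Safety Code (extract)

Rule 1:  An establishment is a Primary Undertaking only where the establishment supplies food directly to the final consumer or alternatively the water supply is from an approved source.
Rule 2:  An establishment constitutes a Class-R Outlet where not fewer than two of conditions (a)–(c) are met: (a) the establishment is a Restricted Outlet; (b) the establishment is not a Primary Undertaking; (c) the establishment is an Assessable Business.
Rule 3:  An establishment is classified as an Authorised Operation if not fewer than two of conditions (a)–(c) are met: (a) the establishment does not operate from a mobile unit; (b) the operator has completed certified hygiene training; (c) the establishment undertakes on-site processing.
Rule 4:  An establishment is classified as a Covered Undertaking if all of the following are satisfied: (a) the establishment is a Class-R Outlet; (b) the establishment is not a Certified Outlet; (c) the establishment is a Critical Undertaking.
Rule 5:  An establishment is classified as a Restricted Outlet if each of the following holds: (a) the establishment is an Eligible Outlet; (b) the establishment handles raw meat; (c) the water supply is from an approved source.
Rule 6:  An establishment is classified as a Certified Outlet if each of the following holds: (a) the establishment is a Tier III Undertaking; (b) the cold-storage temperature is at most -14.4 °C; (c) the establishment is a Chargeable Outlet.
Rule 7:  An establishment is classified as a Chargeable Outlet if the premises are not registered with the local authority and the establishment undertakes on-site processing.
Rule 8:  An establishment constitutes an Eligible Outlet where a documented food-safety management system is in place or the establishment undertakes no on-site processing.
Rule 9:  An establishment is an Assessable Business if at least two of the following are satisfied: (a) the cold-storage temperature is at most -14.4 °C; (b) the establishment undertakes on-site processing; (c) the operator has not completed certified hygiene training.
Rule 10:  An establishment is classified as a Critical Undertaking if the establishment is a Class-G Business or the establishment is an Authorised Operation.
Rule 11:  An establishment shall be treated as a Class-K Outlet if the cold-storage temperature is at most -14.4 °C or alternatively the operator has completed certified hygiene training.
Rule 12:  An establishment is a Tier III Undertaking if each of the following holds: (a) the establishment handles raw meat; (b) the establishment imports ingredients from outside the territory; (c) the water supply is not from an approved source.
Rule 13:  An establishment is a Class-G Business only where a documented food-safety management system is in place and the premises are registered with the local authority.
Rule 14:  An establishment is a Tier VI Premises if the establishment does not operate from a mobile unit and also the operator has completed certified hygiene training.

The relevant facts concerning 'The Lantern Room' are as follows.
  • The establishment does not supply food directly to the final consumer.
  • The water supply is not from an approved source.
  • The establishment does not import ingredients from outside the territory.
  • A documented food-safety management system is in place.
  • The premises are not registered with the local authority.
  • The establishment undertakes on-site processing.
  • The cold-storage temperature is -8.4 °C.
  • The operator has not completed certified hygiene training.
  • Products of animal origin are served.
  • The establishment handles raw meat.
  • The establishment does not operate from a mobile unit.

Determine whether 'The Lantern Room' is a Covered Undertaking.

Yes

rule 8 — Eligible Outlet: [a documented food-safety management system is in place? yes] OR [the establishment undertakes no on-site processing? no] → satisfied.
rule 5 — Restricted Outlet: [Eligible Outlet (rule 8)? yes] AND [the establishment handles raw meat? yes] AND [the water supply is from an approved source? no] → not satisfied.
rule 1 — Primary Undertaking: [the establishment supplies food directly to the final consumer? no] OR [the water supply is from an approved source? no] → not satisfied.
rule 9 — Assessable Business: cold-storage temperature: -8.4 °C ≤ -14.4 °C? no; the establishment undertakes on-site processing? yes; the operator has not completed certified hygiene training? yes — 2 of 3 hold (need ≥2) → satisfied.
rule 2 — Class-R Outlet: Restricted Outlet (rule 5)? no; not a Primary Undertaking (rule 1)? yes; Assessable Business (rule 9)? yes — 2 of 3 hold (need ≥2) → satisfied.
rule 12 — Tier III Undertaking: [the establishment handles raw meat? yes] AND [the establishment imports ingredients from outside the territory? no] AND [the water supply is not from an approved source? yes] → not satisfied.
rule 7 — Chargeable Outlet: [the premises are not registered with the local authority? yes] AND [the establishment undertakes on-site processing? yes] → satisfied.
rule 6 — Certified Outlet: [Tier III Undertaking (rule 12)? no] AND [cold-storage temperature: -8.4 °C ≤ -14.4 °C? no] AND [Chargeable Outlet (rule 7)? yes] → not satisfied.
rule 13 — Class-G Business: [a documented food-safety management system is in place? yes] AND [the premises are registered with the local authority? no] → not satisfied.
rule 3 — Authorised Operation: the establishment does not operate from a mobile unit? yes; the operator has completed certified hygiene training? no; the establishment undertakes on-site processing? yes — 2 of 3 hold (need ≥2) → satisfied.
rule 10 — Critical Undertaking: [Class-G Business (rule 13)? no] OR [Authorised Operation (rule 3)? yes] → satisfied.
rule 4 — Covered Undertaking: [Class-R Outlet (rule 2)? yes] AND [not a Certified Outlet (rule 6)? yes] AND [Critical Undertaking (rule 10)? yes] → satisfied.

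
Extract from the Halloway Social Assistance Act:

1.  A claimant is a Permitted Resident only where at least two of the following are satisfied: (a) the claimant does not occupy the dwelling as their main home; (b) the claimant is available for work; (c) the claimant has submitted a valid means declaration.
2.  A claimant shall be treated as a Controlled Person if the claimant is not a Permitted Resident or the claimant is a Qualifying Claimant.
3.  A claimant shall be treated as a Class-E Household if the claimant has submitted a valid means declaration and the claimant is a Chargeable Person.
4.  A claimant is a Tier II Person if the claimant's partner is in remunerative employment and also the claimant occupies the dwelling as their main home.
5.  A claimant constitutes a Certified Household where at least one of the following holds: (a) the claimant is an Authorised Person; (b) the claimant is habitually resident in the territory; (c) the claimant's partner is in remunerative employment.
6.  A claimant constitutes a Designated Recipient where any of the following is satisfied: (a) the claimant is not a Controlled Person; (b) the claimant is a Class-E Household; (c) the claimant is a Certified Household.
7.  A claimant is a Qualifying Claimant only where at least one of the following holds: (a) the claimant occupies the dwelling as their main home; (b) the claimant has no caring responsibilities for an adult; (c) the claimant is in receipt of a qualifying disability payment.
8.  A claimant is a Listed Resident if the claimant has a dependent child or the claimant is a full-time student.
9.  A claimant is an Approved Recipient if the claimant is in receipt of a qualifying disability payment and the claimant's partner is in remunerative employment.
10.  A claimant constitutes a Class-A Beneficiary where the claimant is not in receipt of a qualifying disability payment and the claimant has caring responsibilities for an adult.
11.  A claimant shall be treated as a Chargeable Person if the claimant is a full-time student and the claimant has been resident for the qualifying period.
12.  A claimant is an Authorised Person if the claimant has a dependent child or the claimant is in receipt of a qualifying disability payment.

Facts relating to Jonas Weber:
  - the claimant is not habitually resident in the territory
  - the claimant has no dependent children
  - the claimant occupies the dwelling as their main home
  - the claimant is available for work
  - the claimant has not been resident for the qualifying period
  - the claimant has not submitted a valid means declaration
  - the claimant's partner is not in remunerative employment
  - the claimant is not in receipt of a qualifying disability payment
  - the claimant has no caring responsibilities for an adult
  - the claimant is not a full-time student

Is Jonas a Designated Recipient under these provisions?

No

paragraph 1 — Permitted Resident: the claimant does not occupy the dwelling as their main home? no; the claimant is available for work? yes; the claimant has submitted a valid means declaration? no — 1 of 3 hold (need ≥2) → not satisfied.
paragraph 7 — Qualifying Claimant: [the claimant occupies the dwelling as their main home? yes] OR [the claimant has no caring responsibilities for an adult? yes] OR [the claimant is in receipt of a qualifying disability payment? no] → satisfied.
paragraph 2 — Controlled Person: [not a Permitted Resident (paragraph 1)? yes] OR [Qualifying Claimant (paragraph 7)? yes] → satisfied.
paragraph 11 — Chargeable Person: [the claimant is a full-time student? no] AND [the claimant has been resident for the qualifying period? no] → not satisfied.
paragraph 3 — Class-E Household: [the claimant has submitted a valid means declaration? no] AND [Chargeable Person (paragraph 11)? no] → not satisfied.
paragraph 12 — Authorised Person: [the claimant has a dependent child? no] OR [the claimant is in receipt of a qualifying disability payment? no] → not satisfied.
paragraph 5 — Certified Household: [Authorised Person (paragraph 12)? no] OR [the claimant is habitually resident in the territory? no] OR [the claimant's partner is in remunerative employment? no] → not satisfied.
paragraph 6 — Designated Recipient: [not a Controlled Person (paragraph 2)? no] OR [Class-E Household (paragraph 3)? no] OR [Certified Household (paragraph 5)? no] → not satisfied.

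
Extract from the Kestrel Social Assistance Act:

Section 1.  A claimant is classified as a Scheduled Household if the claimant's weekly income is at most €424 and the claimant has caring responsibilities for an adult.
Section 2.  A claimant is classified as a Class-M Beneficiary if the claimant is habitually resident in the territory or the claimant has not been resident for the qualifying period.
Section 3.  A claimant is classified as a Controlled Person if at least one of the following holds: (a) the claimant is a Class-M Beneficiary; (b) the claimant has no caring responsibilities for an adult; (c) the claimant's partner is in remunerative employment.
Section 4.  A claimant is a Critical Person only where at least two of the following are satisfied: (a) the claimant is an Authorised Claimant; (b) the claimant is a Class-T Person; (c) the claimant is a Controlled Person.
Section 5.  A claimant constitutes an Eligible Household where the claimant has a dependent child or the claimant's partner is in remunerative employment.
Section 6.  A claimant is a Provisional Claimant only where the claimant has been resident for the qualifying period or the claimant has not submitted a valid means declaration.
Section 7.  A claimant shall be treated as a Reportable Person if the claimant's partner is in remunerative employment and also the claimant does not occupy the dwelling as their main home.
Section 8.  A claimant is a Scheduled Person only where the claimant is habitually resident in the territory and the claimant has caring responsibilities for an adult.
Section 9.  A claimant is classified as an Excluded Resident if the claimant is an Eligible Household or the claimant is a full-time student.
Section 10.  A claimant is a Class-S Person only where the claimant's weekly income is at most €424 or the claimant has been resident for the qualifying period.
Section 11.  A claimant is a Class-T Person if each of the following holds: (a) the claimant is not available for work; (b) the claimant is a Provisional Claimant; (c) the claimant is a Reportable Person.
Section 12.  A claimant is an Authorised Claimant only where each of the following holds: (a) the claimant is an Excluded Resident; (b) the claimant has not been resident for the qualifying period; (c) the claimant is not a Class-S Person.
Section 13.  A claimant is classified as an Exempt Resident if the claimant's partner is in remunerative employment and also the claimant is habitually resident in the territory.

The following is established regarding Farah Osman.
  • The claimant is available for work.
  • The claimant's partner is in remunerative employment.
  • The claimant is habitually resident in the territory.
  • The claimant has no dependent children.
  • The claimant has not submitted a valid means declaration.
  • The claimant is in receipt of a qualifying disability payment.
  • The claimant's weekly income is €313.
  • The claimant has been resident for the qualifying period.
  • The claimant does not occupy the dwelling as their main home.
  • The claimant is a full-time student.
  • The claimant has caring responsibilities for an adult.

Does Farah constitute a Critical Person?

section 5 — Eligible Household: [the claimant has a dependent child? no] OR [the claimant's partner is in remunerative employment? yes] → satisfied.
section 9 — Excluded Resident: [Eligible Household (section 5)? yes] OR [the claimant is a full-time student? yes] → satisfied.
section 10 — Class-S Person: [claimant's weekly income: €313 ≤ €424? yes] OR [the claimant has been resident for the qualifying period? yes] → satisfied.
section 12 — Authorised Claimant: [Excluded Resident (section 9)? yes] AND [the claimant has not been resident for the qualifying period? no] AND [not a Class-S Person (section 10)? no] → not satisfied.
section 6 — Provisional Claimant: [the claimant has been resident for the qualifying period? yes] OR [the claimant has not submitted a valid means declaration? yes] → satisfied.
section 7 — Reportable Person: [the claimant's partner is in remunerative employment? yes] AND [the claimant does not occupy the dwelling as their main home? yes] → satisfied.
section 11 — Class-T Person: [the claimant is not available for work? no] AND [Provisional Claimant (section 6)? yes] AND [Reportable Person (section 7)? yes] → not satisfied.
section 2 — Class-M Beneficiary: [the claimant is habitually resident in the territory? yes] OR [the claimant has not been resident for the qualifying period? no] → satisfied.
section 3 — Controlled Person: [Class-M Beneficiary (section 2)? yes] OR [the claimant has no caring responsibilities for an adult? no] OR [the claimant's partner is in remunerative employment? yes] → satisfied.
section 4 — Critical Person: Authorised Claimant (section 12)? no; Class-T Person (section 11)? no; Controlled Person (section 3)? yes — 1 of 3 hold (need ≥2) → not satisfied.

No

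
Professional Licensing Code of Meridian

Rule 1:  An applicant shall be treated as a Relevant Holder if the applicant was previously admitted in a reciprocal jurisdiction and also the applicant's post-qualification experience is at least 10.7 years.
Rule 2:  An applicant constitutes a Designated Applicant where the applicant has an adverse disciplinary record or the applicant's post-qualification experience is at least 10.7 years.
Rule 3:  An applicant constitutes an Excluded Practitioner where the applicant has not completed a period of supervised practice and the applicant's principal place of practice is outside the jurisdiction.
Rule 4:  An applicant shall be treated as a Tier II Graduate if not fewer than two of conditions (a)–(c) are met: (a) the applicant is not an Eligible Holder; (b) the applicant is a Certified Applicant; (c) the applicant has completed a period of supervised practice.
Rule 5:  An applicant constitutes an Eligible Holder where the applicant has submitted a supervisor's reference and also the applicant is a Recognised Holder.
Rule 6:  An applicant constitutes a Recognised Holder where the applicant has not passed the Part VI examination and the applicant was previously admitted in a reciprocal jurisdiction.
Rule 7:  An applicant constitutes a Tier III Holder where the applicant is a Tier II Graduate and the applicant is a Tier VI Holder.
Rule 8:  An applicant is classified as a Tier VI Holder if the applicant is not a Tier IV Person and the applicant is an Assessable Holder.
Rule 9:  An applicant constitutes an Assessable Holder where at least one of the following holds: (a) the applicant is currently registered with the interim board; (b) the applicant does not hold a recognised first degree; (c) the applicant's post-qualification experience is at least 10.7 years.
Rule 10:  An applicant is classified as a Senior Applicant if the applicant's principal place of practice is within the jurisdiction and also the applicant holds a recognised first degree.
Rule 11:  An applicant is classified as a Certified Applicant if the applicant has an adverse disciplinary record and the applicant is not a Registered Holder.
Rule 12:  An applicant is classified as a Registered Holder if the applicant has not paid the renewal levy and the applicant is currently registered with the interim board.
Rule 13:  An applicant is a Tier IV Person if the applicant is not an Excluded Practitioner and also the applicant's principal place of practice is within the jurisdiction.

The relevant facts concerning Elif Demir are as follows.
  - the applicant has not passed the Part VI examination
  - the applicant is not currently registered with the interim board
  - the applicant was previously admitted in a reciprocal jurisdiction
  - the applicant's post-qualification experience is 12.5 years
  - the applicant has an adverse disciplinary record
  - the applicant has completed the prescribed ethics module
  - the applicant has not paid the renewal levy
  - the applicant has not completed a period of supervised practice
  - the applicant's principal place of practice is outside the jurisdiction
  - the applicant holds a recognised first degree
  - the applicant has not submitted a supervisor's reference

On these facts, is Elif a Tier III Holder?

Yes

rule 6 — Recognised Holder: [the applicant has not passed the Part VI examination? yes] AND [the applicant was previously admitted in a reciprocal jurisdiction? yes] → satisfied.
rule 5 — Eligible Holder: [the applicant has submitted a supervisor's reference? no] AND [Recognised Holder (rule 6)? yes] → not satisfied.
rule 12 — Registered Holder: [the applicant has not paid the renewal levy? yes] AND [the applicant is currently registered with the interim board? no] → not satisfied.
rule 11 — Certified Applicant: [the applicant has an adverse disciplinary record? yes] AND [not a Registered Holder (rule 12)? yes] → satisfied.
rule 4 — Tier II Graduate: not an Eligible Holder (rule 5)? yes; Certified Applicant (rule 11)? yes; the applicant has completed a period of supervised practice? no — 2 of 3 hold (need ≥2) → satisfied.
rule 3 — Excluded Practitioner: [the applicant has not completed a period of supervised practice? yes] AND [the applicant's principal place of practice is outside the jurisdiction? yes] → satisfied.
rule 13 — Tier IV Person: [not an Excluded Practitioner (rule 3)? no] AND [the applicant's principal place of practice is within the jurisdiction? no] → not satisfied.
rule 9 — Assessable Holder: [the applicant is currently registered with the interim board? no] OR [the applicant does not hold a recognised first degree? no] OR [applicant's post-qualification experience: 12.5 years ≥ 10.7 years? yes] → satisfied.
rule 8 — Tier VI Holder: [not a Tier IV Person (rule 13)? yes] AND [Assessable Holder (rule 9)? yes] → satisfied.
rule 7 — Tier III Holder: [Tier II Graduate (rule 4)? yes] AND [Tier VI Holder (rule 8)? yes] → satisfied.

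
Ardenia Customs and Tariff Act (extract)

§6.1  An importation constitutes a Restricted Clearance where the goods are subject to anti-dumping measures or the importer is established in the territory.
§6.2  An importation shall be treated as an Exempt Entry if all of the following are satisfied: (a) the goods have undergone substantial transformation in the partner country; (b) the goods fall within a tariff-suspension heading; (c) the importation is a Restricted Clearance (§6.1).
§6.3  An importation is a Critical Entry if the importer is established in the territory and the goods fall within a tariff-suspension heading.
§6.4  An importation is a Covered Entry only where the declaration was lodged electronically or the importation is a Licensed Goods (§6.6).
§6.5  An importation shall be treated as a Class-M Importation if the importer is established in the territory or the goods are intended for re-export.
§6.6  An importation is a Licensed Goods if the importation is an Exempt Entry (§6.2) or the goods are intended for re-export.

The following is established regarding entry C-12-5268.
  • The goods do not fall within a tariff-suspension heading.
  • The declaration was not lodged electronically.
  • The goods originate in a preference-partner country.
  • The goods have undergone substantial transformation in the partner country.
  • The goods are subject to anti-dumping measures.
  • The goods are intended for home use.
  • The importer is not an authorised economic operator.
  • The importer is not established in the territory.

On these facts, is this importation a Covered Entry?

No

§6.1 — Restricted Clearance: [the goods are subject to anti-dumping measures? yes] OR [the importer is established in the territory? no] → satisfied.
§6.2 — Exempt Entry: [the goods have undergone substantial transformation in the partner country? yes] AND [the goods fall within a tariff-suspension heading? no] AND [Restricted Clearance (§6.1)? yes] → not satisfied.
§6.6 — Licensed Goods: [Exempt Entry (§6.2)? no] OR [the goods are intended for re-export? no] → not satisfied.
§6.4 — Covered Entry: [the declaration was lodged electronically? no] OR [Licensed Goods (§6.6)? no] → not satisfied.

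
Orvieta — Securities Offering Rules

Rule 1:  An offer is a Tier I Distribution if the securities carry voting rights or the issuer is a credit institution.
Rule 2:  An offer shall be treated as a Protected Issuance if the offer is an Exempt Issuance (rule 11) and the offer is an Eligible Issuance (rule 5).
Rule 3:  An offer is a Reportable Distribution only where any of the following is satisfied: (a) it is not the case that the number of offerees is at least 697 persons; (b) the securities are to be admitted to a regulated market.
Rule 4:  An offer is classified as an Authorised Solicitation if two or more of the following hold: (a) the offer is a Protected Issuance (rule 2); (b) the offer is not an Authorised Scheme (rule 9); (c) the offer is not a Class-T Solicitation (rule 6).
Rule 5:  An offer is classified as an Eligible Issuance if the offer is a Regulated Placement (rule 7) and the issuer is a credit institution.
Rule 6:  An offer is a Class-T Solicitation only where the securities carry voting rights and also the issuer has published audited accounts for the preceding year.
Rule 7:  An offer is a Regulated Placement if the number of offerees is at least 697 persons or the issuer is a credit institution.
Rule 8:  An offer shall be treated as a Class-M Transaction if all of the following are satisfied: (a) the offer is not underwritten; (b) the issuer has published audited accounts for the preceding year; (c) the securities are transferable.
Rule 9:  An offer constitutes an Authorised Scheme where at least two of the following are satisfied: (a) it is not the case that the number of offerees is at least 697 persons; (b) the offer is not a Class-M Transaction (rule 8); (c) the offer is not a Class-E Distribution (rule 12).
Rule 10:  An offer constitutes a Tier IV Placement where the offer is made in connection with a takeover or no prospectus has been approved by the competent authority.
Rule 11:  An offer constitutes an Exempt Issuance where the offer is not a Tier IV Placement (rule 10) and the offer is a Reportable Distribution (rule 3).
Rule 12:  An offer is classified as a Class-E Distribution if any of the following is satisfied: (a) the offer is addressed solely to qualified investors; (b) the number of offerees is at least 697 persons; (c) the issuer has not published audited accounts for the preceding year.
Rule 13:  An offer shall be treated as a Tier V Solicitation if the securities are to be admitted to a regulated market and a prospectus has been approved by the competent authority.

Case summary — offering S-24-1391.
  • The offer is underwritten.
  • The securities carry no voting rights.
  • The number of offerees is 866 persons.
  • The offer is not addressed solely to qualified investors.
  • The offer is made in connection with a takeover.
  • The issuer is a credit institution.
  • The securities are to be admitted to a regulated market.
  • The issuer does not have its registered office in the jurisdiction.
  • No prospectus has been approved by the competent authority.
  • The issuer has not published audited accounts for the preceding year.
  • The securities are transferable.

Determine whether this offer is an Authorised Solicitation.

Under rule 10: the offer is made in connection with a takeover? yes; or no prospectus has been approved by the competent authority? yes. So the offer is a Tier IV Placement.
Under rule 3: number of offerees: 866 persons ≥ 697 persons? yes, so negated condition no; or the securities are to be admitted to a regulated market? yes. So the offer is a Reportable Distribution.
Under rule 11: not a Tier IV Placement (rule 10)? no; and Reportable Distribution (rule 3)? yes. So the offer is not an Exempt Issuance.
Under rule 7: number of offerees: 866 persons ≥ 697 persons? yes; or the issuer is a credit institution? yes. So the offer is a Regulated Placement.
Under rule 5: Regulated Placement (rule 7)? yes; and the issuer is a credit institution? yes. So the offer is an Eligible Issuance.
Under rule 2: Exempt Issuance (rule 11)? no; and Eligible Issuance (rule 5)? yes. So the offer is not a Protected Issuance.
Under rule 8: the offer is not underwritten? no; and the issuer has published audited accounts for the preceding year? no; and the securities are transferable? yes. So the offer is not a Class-M Transaction.
Under rule 12: the offer is addressed solely to qualified investors? no; or number of offerees: 866 persons ≥ 697 persons? yes; or the issuer has not published audited accounts for the preceding year? yes. So the offer is a Class-E Distribution.
Under rule 9: number of offerees: 866 persons ≥ 697 persons? yes, so negated condition no; not a Class-M Transaction (rule 8)? yes; not a Class-E Distribution (rule 12)? no — 1 of 3 hold (need ≥2) → not satisfied.
Under rule 6: the securities carry voting rights? no; and the issuer has published audited accounts for the preceding year? no. So the offer is not a Class-T Solicitation.
Under rule 4: Protected Issuance (rule 2)? no; not an Authorised Scheme (rule 9)? yes; not a Class-T Solicitation (rule 6)? yes — 2 of 3 hold (need ≥2) → satisfied.

Yes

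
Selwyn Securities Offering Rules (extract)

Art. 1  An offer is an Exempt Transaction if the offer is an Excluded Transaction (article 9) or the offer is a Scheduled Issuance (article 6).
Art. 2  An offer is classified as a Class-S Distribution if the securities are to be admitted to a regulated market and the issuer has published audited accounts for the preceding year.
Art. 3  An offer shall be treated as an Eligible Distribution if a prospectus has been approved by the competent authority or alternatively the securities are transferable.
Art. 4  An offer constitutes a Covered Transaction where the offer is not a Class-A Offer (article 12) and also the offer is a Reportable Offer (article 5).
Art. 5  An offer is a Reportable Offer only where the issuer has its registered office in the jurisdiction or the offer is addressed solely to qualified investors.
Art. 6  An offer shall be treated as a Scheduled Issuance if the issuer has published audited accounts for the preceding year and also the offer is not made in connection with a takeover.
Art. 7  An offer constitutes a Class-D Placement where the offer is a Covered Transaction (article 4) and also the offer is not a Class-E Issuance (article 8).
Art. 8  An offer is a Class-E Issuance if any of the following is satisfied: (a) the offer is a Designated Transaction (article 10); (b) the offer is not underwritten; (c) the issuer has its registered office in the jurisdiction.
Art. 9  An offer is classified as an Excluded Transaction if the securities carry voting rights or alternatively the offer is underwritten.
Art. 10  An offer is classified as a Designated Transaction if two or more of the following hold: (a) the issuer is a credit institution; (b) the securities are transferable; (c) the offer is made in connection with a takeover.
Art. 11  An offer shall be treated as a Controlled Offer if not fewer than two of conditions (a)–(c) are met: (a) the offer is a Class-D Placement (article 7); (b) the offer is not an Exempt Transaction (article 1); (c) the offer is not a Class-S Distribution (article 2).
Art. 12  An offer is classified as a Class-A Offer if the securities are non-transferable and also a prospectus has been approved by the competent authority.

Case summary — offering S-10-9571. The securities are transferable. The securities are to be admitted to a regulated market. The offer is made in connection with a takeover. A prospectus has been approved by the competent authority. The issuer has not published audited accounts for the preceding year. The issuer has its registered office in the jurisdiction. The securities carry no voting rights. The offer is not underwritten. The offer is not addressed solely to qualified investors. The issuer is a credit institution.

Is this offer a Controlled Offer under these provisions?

Under article 12: the securities are non-transferable? no; and a prospectus has been approved by the competent authority? yes. So the offer is not a Class-A Offer.
Under article 5: the issuer has its registered office in the jurisdiction? yes; or the offer is addressed solely to qualified investors? no. So the offer is a Reportable Offer.
Under article 4: not a Class-A Offer (article 12)? yes; and Reportable Offer (article 5)? yes. So the offer is a Covered Transaction.
Under article 10: the issuer is a credit institution? yes; the securities are transferable? yes; the offer is made in connection with a takeover? yes — 3 of 3 hold (need ≥2) → satisfied.
Under article 8: Designated Transaction (article 10)? yes; or the offer is not underwritten? yes; or the issuer has its registered office in the jurisdiction? yes. So the offer is a Class-E Issuance.
Under article 7: Covered Transaction (article 4)? yes; and not a Class-E Issuance (article 8)? no. So the offer is not a Class-D Placement.
Under article 9: the securities carry voting rights? no; or the offer is underwritten? no. So the offer is not an Excluded Transaction.
Under article 6: the issuer has published audited accounts for the preceding year? no; and the offer is not made in connection with a takeover? no. So the offer is not a Scheduled Issuance.
Under article 1: Excluded Transaction (article 9)? no; or Scheduled Issuance (article 6)? no. So the offer is not an Exempt Transaction.
Under article 2: the securities are to be admitted to a regulated market? yes; and the issuer has published audited accounts for the preceding year? no. So the offer is not a Class-S Distribution.
Under article 11: Class-D Placement (article 7)? no; not an Exempt Transaction (article 1)? yes; not a Class-S Distribution (article 2)? yes — 2 of 3 hold (need ≥2) → satisfied.

Yes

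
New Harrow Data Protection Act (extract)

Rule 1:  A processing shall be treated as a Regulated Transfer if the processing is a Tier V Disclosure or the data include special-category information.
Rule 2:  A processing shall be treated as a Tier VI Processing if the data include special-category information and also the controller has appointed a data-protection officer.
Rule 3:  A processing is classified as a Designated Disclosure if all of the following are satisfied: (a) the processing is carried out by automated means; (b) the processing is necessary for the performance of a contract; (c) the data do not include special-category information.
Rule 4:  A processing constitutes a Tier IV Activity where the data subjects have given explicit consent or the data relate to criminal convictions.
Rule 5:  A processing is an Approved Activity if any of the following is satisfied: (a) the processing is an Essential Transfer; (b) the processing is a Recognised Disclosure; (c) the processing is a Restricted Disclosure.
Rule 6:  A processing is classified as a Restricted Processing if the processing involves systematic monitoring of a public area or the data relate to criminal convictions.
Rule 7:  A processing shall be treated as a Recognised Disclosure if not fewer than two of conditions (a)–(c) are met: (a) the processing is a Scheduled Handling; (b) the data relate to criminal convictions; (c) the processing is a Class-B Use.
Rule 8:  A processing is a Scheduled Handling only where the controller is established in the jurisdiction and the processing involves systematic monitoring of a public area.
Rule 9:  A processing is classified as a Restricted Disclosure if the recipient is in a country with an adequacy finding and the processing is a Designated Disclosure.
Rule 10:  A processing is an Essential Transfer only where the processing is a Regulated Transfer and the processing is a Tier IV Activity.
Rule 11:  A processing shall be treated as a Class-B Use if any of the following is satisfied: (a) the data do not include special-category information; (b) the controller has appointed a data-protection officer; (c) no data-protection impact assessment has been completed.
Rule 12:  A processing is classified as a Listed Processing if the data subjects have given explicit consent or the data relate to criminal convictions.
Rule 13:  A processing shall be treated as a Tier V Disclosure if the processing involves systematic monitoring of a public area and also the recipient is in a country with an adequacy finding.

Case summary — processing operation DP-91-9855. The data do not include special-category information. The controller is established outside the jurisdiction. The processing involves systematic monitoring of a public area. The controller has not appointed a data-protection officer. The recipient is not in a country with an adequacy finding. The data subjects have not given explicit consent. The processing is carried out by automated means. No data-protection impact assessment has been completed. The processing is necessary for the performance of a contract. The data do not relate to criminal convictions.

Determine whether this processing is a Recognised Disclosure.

rule 8 — Scheduled Handling: [the controller is established in the jurisdiction? no] AND [the processing involves systematic monitoring of a public area? yes] → not satisfied.
rule 11 — Class-B Use: [the data do not include special-category information? yes] OR [the controller has appointed a data-protection officer? no] OR [no data-protection impact assessment has been completed? yes] → satisfied.
rule 7 — Recognised Disclosure: Scheduled Handling (rule 8)? no; the data relate to criminal convictions? no; Class-B Use (rule 11)? yes — 1 of 3 hold (need ≥2) → not satisfied.

No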